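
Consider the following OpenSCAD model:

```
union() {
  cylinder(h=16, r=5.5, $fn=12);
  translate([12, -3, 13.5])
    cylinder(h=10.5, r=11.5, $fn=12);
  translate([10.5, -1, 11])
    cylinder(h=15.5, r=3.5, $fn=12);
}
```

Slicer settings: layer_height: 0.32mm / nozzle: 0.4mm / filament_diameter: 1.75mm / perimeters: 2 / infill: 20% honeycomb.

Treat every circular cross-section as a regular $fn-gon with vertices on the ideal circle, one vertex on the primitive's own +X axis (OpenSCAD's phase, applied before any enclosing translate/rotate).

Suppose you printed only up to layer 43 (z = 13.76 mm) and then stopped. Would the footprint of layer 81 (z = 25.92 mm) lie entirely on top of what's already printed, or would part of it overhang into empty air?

Compare the two slices. At z = 13.76: the cylinder: section is a regular 12-gon, circumradius r=5.5 (area = (12/2)·5.500²·sin(360°/12) = 90.75 mm²); the r=11.5 cylinder at (12, -3) contributes a regular 12-gon of circumradius 11.5 (area = (12/2)·11.500²·sin(360°/12) = 396.75 mm²); the cylinder at (10.5, -1): section is a regular 12-gon, circumradius r=3.5 (area = (12/2)·3.500²·sin(360°/12) = 36.75 mm²); Taking the union: the regions partially overlap — summed areas 524.25 mm² minus the doubly-counted overlap 66.18 mm² gives 458.07 mm² — area = 458.07 mm². At z = 25.92: the cylinder is absent (z outside [0, 16]); the cylinder at (12, -3) is absent (z outside [13.5, 24]); the r=3.5 cylinder at (10.5, -1) contributes a regular 12-gon of circumradius 3.5 (area = (12/2)·3.500²·sin(360°/12) = 36.75 mm²); Combining (union): only the r=3.5 cylinder at (10.5, -1) is present, so the union is just that shape — area = 36.75 mm². Checking containment: the cross-section at z = 25.92 is a subset of the cross-section at z = 13.76.

entirely on top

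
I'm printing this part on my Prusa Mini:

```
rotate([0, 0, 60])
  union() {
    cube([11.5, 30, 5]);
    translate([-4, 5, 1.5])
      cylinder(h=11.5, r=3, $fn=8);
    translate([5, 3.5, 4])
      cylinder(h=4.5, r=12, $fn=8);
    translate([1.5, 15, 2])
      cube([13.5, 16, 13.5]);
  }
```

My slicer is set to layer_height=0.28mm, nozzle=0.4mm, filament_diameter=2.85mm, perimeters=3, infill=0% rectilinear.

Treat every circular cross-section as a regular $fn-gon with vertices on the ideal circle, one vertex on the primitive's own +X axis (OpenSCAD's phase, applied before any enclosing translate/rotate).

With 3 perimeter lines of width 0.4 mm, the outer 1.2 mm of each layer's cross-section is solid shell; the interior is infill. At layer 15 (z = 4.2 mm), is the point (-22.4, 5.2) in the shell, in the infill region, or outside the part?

outside

At z = 4.2 mm: the 11.5×30 cube contributes its full rectangle; the r=3 cylinder at (-4, 5) gives a regular 8-gon of circumradius 3 (constant along its height); the cylinder at (5, 3.5): section is a regular 8-gon, circumradius r=12; the 13.5×16 cube at (1.5, 15) contributes its full rectangle; Taking the union: the regions partially overlap (shared area 338.13 mm²), so overlapping operands fuse into one piece — 1 connected region; (whole slice rotated 60° about Z — lengths, areas and connectivity unchanged). Overall, the cross-section is a single solid region. Undo the 60° rotation: the query point maps to (-6.697, 21.999) in the un-rotated model frame. The nearest boundary edge runs (0.00, 13.43)→(0.00, 30.00); distance from the point to it = 6.70 mm. The point is not inside any of the regions above, so it lies outside the cross-section (6.70 mm from the nearest boundary).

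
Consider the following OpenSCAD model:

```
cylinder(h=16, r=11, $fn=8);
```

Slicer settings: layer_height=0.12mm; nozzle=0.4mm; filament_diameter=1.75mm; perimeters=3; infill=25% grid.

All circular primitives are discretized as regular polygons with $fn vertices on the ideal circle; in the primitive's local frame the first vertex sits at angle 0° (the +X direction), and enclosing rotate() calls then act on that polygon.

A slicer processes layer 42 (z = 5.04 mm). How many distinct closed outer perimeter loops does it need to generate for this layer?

At z = 5.04 mm: the r=11 cylinder gives a regular 8-gon of circumradius 11 (constant along its height). The result has 1 disconnected region.

1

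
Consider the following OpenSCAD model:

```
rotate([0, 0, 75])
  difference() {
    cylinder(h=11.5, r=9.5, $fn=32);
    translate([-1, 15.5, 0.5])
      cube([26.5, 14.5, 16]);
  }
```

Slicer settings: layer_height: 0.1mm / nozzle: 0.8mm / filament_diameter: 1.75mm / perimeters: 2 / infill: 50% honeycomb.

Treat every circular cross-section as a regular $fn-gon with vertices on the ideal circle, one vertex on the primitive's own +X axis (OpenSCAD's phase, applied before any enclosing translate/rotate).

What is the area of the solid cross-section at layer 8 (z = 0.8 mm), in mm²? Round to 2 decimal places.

At z = 0.8 mm: the cylinder: section is a regular 32-gon, circumradius r=9.5 (area = (32/2)·9.500²·sin(360°/32) = 281.71 mm²); the cube at (-1, 15.5) is present — its section is the full 26.5×14.5 rectangle (area 384.25 mm²); Taking the first minus the rest: starting from the r=9.5 cylinder (281.71 mm²), the 26.5×14.5 cube at (-1, 15.5) misses the remaining region (no effect) — area = 281.71 mm²; (whole slice rotated 75° about Z — lengths, areas and connectivity unchanged). Overall, the cross-section is a single solid region. Net area = 281.71 mm².

281.71 mm²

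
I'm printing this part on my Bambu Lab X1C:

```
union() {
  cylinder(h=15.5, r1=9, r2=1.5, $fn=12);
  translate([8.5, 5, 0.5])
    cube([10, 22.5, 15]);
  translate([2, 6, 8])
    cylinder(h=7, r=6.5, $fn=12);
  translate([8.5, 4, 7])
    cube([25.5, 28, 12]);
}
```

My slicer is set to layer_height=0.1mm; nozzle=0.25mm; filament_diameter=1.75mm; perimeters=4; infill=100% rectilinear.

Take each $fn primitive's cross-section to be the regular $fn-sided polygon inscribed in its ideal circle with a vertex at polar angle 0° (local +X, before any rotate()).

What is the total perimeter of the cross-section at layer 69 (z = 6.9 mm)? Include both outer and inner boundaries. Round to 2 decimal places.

At z = 6.9 mm: the cone contributes a regular 12-gon of circumradius 5.661 (interpolated between r1=9 and r2=1.5 at t=0.445) (perimeter = 2·12·5.661·sin(180°/12) = 35.17 mm); the cube at (8.5, 5) is present — its section is the full 10×22.5 rectangle (perimeter 65.00 mm); the cylinder at (2, 6) does not reach this height (z outside [8, 15]); the cube at (8.5, 4) does not reach this height (z outside [7, 19]); Merging all regions: the 2 present regions are separate (no shared area or edge), so areas and boundary lengths simply add and each stays a separate island — boundary = 100.17 mm. Overall, the cross-section has 2 separate islands. Total boundary length (outer) = 100.17 mm.

100.17 mm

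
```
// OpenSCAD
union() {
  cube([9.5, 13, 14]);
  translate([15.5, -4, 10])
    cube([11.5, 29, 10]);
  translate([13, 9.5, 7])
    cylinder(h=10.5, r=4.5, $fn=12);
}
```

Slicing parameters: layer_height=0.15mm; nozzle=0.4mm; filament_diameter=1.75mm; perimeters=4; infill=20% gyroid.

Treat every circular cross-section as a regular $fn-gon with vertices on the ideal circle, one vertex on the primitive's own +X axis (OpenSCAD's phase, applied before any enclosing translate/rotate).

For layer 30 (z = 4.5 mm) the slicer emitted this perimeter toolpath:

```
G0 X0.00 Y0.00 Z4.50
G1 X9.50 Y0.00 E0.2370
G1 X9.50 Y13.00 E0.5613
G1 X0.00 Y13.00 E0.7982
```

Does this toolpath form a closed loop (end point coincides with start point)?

Start point (G0): (0.00, 0.00). End point (last G1): the path does not return to the start — open.

no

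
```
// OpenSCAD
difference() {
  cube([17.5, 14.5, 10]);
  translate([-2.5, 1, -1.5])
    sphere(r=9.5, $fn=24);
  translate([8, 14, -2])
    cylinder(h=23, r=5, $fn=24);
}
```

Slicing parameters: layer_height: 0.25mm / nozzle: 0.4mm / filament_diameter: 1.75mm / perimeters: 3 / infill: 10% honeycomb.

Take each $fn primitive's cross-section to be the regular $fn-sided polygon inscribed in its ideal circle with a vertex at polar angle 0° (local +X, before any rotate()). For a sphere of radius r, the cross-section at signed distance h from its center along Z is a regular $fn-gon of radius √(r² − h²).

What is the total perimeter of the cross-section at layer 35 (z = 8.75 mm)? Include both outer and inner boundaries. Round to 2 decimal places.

At z = 8.75 mm: the cube is present — its section is the full 17.5×14.5 rectangle (perimeter 64.00 mm); the sphere at (-2.5, 1) is not intersected at this z (|z−center|=10.250 > r=9.5); the r=5 cylinder at (8, 14) contributes a regular 24-gon of circumradius 5 (perimeter = 2·24·5.000·sin(180°/24) = 31.33 mm); Subtracting the remaining from the first: starting from the 17.5×14.5 cube, the r=5 cylinder at (8, 14) partially overlaps it — only the 43.79 mm² overlap (of its 77.65 mm²) is removed, clipping the outline — boundary = 70.80 mm. Overall, the cross-section is a single solid region. Total boundary length (outer) = 70.80 mm.

70.80 mm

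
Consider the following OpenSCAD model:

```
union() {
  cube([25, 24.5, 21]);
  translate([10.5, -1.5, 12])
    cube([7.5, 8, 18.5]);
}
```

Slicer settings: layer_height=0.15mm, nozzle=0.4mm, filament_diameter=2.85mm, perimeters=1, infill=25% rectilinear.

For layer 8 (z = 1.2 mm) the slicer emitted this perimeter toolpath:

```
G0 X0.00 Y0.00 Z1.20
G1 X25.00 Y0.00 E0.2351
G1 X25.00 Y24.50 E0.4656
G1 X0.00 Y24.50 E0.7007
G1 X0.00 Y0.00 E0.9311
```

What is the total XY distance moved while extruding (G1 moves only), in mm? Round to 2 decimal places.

Sum the Euclidean lengths of each G1 segment: total = 99.00 mm.

99.00 mm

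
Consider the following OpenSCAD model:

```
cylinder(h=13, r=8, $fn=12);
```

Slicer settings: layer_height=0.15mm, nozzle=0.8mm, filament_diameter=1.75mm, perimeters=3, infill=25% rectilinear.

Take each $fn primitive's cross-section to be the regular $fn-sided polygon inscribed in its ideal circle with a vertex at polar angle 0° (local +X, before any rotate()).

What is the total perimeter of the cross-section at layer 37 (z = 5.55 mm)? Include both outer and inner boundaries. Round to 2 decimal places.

49.69 mm

At z = 5.55 mm: the r=8 cylinder gives a regular 12-gon of circumradius 8 (constant along its height) (perimeter = 2·12·8.000·sin(180°/12) = 49.69 mm). Overall, the cross-section is a single solid region. Total boundary length (outer) = 49.69 mm.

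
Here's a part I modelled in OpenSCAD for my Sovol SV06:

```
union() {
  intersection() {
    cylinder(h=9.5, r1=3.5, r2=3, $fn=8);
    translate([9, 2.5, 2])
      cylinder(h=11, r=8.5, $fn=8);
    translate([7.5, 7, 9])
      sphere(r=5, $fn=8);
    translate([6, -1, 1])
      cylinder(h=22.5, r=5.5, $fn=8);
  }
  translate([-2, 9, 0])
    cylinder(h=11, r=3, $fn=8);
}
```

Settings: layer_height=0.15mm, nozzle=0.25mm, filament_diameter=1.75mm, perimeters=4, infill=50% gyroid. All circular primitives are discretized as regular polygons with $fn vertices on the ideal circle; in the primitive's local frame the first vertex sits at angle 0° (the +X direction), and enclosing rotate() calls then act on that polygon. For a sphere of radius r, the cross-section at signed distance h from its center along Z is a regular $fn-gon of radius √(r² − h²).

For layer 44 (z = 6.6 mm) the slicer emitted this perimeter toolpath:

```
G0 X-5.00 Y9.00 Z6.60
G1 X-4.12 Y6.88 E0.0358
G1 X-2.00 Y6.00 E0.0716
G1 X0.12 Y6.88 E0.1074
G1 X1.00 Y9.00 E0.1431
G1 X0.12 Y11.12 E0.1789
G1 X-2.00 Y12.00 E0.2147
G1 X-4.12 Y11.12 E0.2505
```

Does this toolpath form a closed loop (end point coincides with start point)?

no

Start point (G0): (-5.00, 9.00). End point (last G1): the path does not return to the start — open.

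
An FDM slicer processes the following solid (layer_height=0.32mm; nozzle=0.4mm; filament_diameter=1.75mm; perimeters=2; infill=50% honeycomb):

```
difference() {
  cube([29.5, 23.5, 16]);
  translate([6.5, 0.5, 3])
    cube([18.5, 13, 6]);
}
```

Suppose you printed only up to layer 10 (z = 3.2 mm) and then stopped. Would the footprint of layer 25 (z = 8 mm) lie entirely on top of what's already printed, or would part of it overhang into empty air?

entirely on top

Compare the two slices. At z = 3.2: the cube is present — its section is the full 29.5×23.5 rectangle (area 693.25 mm²); the cube at (6.5, 0.5) (footprint 18.5×13) is included at this height (area 240.50 mm²); Subtracting the remaining from the first: starting from the 29.5×23.5 cube (693.25 mm²), the 18.5×13 cube at (6.5, 0.5) lies wholly inside it (removes its full 240.50 mm² and its 63.00 mm outline becomes a hole wall) — area = 452.75 mm². At z = 8: the cube (footprint 29.5×23.5) is included at this height (area 693.25 mm²); the cube at (6.5, 0.5) (footprint 18.5×13) is included at this height (area 240.50 mm²); Subtracting the remaining from the first: starting from the 29.5×23.5 cube (693.25 mm²), the 18.5×13 cube at (6.5, 0.5) lies wholly inside it (removes its full 240.50 mm² and its 63.00 mm outline becomes a hole wall) — area = 452.75 mm². Checking containment: the cross-section at z = 8 is a subset of the cross-section at z = 3.2.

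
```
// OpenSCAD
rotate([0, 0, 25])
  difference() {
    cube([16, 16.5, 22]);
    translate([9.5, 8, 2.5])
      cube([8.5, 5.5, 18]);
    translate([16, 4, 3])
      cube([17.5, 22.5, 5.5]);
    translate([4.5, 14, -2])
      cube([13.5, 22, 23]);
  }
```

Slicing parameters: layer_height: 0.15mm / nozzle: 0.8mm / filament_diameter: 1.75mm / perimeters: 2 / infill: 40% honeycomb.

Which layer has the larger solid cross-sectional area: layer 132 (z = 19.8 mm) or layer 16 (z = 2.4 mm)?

layer 16 (z = 2.4 mm)

Layer 132 (z = 19.8): the 16×16.5 cube contributes its full rectangle (area 264.00 mm²); the cube at (9.5, 8) (footprint 8.5×5.5) is included at this height (area 46.75 mm²); the cube at (16, 4) is absent (z outside [3, 8.5]); the 13.5×22 cube at (4.5, 14) contributes its full rectangle (area 297.00 mm²); Taking the first minus the rest: starting from the 16×16.5 cube (264.00 mm²), the 8.5×5.5 cube at (9.5, 8) partially overlaps it — only the 35.75 mm² overlap (of its 46.75 mm²) is removed, clipping the outline; the 13.5×22 cube at (4.5, 14) partially overlaps it — only the 28.75 mm² overlap (of its 297.00 mm²) is removed, clipping the outline — area = 199.50 mm²; (whole slice rotated 25° about Z — lengths, areas and connectivity unchanged). So its area = 199.50 mm². Layer 16 (z = 2.4): the cube is present — its section is the full 16×16.5 rectangle (area 264.00 mm²); the cube at (9.5, 8) does not reach this height (z outside [2.5, 20.5]); the cube at (16, 4) is absent (z outside [3, 8.5]); the cube at (4.5, 14) is present — its section is the full 13.5×22 rectangle (area 297.00 mm²); Subtracting the remaining from the first: starting from the 16×16.5 cube (264.00 mm²), the 13.5×22 cube at (4.5, 14) partially overlaps it — only the 28.75 mm² overlap (of its 297.00 mm²) is removed, clipping the outline — area = 235.25 mm²; (whole slice rotated 25° about Z — lengths, areas and connectivity unchanged). So its area = 235.25 mm². Layer 16 is larger (235.25 vs 199.50 mm²).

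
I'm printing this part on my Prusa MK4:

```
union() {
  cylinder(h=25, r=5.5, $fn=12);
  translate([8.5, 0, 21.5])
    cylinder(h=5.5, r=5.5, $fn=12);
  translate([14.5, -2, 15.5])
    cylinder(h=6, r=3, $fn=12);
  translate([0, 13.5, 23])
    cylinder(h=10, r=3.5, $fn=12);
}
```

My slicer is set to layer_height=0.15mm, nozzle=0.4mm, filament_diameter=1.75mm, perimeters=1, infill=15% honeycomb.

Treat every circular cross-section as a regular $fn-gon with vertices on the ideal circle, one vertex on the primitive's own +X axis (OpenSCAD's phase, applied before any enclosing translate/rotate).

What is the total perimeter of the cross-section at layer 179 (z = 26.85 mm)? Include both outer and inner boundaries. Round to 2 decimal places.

55.90 mm

At z = 26.85 mm: the cylinder does not reach this height (z outside [0, 25]); the r=5.5 cylinder at (8.5, 0) contributes a regular 12-gon of circumradius 5.5 (perimeter = 2·12·5.500·sin(180°/12) = 34.16 mm); the cylinder at (14.5, -2) is not intersected at this z (z outside [15.5, 21.5]); the cylinder at (0, 13.5): section is a regular 12-gon, circumradius r=3.5 (perimeter = 2·12·3.500·sin(180°/12) = 21.74 mm); Taking the union: the 2 present regions are separate (no shared area or edge), so areas and boundary lengths simply add and each stays a separate island — boundary = 55.90 mm. Overall, the cross-section has 2 separate islands. Total boundary length (outer) = 55.90 mm.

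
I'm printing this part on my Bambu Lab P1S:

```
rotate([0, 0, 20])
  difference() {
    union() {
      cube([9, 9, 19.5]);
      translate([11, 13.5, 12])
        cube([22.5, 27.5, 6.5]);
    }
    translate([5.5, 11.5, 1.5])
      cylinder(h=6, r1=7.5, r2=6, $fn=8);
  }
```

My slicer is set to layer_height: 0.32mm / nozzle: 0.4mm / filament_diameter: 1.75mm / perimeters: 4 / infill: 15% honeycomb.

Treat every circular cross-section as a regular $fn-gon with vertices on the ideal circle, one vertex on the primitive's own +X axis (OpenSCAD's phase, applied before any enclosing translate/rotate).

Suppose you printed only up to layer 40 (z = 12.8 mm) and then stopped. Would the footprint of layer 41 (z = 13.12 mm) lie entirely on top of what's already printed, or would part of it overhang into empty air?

entirely on top

Compare the two slices. At z = 12.8: the cube is present — its section is the full 9×9 rectangle (area 81.00 mm²); the cube at (11, 13.5) is present — its section is the full 22.5×27.5 rectangle (area 618.75 mm²); Combining (union): the 2 present regions are separate (no shared area or edge), so areas and boundary lengths simply add and each stays a separate island — area = 699.75 mm²; the cone at (5.5, 11.5) is not intersected at this z (z outside [1.5, 7.5]); Subtracting the remaining from the first: none of the subtracted shapes is present at this height, so that combined region is unchanged — area = 699.75 mm²; (rotated 20° about Z; rotation is an isometry so areas/perimeters/island counts are preserved). At z = 13.12: the cube is present — its section is the full 9×9 rectangle (area 81.00 mm²); the cube at (11, 13.5) (footprint 22.5×27.5) is included at this height (area 618.75 mm²); Taking the union: the 2 present regions are separate (no shared area or edge), so areas and boundary lengths simply add and each stays a separate island — area = 699.75 mm²; the cone at (5.5, 11.5) is absent (z outside [1.5, 7.5]); Subtracting the remaining from the first: none of the subtracted shapes is present at this height, so the result so far is unchanged — area = 699.75 mm²; (whole slice rotated 20° about Z — lengths, areas and connectivity unchanged). Checking containment: the cross-section at z = 13.12 is a subset of the cross-section at z = 12.8.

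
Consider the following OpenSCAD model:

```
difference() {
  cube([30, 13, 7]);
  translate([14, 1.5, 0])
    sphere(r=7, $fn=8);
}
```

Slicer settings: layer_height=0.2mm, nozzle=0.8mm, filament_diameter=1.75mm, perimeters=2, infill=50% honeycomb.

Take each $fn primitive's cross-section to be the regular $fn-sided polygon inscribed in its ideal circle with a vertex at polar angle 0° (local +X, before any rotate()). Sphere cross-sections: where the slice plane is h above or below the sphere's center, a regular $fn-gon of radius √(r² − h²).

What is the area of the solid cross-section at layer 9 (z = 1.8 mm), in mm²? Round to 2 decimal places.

305.92 mm²

At z = 1.8 mm: the 30×13 cube contributes its full rectangle (area 390.00 mm²); the r=7 sphere at (14, 1.5) contributes a regular 8-gon of circumradius √(7²−1.8²) = 6.765 (area = (8/2)·6.765²·sin(360°/8) = 129.43 mm²); Subtracting the remaining from the first: starting from the 30×13 cube (390.00 mm²), the r=7 sphere at (14, 1.5) partially overlaps it — only the 84.08 mm² overlap (of its 129.43 mm²) is removed, clipping the outline — area = 305.92 mm². Overall, the cross-section is a single solid region. Net area = 305.92 mm².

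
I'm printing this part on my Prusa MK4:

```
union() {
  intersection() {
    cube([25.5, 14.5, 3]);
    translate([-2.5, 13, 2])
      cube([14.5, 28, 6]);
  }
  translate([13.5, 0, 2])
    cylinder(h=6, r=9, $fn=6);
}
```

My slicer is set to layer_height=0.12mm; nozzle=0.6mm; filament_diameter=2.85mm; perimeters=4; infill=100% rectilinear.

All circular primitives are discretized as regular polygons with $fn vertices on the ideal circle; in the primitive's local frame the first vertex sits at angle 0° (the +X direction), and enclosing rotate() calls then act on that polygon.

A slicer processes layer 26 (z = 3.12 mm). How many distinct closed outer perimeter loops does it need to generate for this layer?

At z = 3.12 mm: the cube does not reach this height (z outside [0, 3]); the cube at (-2.5, 13) is present — its section is the full 14.5×28 rectangle; Taking the intersection: at least one operand is absent at this height, so nothing remains; the r=9 cylinder at (13.5, 0) contributes a regular 6-gon of circumradius 9; Merging all regions: only the r=9 cylinder at (13.5, 0) is present, so the union is just that shape — 1 connected region. The result has 1 disconnected region.

1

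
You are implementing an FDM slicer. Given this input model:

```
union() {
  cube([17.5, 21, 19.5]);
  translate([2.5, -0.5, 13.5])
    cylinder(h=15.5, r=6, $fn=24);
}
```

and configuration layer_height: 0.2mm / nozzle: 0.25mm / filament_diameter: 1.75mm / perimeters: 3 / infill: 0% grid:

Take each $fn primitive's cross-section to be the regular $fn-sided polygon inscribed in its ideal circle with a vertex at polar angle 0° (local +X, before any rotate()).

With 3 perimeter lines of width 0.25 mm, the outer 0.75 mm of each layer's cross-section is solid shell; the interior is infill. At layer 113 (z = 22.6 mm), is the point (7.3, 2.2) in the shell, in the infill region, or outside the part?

At z = 22.6 mm: the cube is not intersected at this z (z outside [0, 19.5]); the r=6 cylinder at (2.5, -0.5) gives a regular 24-gon of circumradius 6 (constant along its height); Combining (union): only the r=6 cylinder at (2.5, -0.5) is present, so the union is just that shape — 1 connected region. Overall, the cross-section is a single solid region. The nearest boundary edge runs (8.30, 1.05)→(7.70, 2.50); distance from the point to it = 0.48 mm. The point is inside the cross-section, 0.48 mm from the nearest boundary — within the 0.75 mm shell band (3 × 0.25).

shell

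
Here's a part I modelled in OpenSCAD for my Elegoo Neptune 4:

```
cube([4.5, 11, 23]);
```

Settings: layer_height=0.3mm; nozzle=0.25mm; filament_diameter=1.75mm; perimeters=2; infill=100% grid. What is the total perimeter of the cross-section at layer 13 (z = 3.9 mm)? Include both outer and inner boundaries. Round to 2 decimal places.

At z = 3.9 mm: the cube (footprint 4.5×11) is included at this height (perimeter 31.00 mm). Overall, the cross-section is a single solid region. Total boundary length (outer) = 31.00 mm.

31.00 mm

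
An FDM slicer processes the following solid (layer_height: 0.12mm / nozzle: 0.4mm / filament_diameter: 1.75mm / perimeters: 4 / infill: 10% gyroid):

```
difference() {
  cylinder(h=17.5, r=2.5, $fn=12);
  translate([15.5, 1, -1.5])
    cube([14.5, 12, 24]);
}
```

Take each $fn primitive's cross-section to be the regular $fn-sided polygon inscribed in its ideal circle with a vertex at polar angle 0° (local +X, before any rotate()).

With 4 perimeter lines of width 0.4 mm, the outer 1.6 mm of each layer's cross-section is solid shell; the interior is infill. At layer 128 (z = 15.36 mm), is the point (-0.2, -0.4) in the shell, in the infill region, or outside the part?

infill

At z = 15.36 mm: the r=2.5 cylinder contributes a regular 12-gon of circumradius 2.5; the cube at (15.5, 1) is present — its section is the full 14.5×12 rectangle; After the difference (first − rest): starting from the r=2.5 cylinder, the 14.5×12 cube at (15.5, 1) misses the remaining region (no effect) — 1 connected region. Overall, the cross-section is a single solid region. The nearest boundary edge runs (-0.00, -2.50)→(-1.25, -2.17); distance from the point to it = 1.98 mm. The point is inside the cross-section and 1.98 mm from the nearest boundary — more than the 1.6 mm shell width (4 × 0.4), so it's in the infill interior.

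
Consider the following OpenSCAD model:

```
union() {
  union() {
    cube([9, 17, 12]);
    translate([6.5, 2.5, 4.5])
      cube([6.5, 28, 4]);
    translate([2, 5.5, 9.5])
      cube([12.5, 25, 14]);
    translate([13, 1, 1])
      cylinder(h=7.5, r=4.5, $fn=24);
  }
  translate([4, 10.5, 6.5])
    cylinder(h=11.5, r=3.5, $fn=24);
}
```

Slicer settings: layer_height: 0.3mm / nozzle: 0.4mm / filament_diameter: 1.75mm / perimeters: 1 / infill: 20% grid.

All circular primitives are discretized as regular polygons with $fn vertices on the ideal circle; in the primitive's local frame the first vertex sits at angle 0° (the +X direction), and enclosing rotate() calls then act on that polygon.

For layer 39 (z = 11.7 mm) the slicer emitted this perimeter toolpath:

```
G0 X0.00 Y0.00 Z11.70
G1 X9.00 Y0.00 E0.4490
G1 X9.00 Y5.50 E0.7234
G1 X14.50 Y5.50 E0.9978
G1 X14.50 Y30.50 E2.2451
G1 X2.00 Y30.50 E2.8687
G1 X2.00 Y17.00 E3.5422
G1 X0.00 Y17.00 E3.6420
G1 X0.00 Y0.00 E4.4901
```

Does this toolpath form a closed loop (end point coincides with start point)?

yes

Start point (G0): (0.00, 0.00). End point (last G1): the path returns to the start — closed.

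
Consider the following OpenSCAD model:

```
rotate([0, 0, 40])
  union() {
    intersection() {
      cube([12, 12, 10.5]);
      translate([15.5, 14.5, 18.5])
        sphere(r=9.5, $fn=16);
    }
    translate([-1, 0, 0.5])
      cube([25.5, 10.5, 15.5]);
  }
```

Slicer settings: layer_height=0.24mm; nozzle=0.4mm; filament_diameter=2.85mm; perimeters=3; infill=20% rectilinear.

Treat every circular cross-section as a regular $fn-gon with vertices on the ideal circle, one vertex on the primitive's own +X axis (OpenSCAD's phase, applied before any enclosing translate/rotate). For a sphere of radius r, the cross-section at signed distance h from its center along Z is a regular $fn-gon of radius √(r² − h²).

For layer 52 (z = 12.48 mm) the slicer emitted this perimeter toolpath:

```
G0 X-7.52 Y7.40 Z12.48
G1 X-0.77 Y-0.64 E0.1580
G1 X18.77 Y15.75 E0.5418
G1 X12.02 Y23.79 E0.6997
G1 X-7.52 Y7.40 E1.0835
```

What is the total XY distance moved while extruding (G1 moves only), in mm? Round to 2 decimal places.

Sum the Euclidean lengths of each G1 segment: total = 72.00 mm.

72.00 mm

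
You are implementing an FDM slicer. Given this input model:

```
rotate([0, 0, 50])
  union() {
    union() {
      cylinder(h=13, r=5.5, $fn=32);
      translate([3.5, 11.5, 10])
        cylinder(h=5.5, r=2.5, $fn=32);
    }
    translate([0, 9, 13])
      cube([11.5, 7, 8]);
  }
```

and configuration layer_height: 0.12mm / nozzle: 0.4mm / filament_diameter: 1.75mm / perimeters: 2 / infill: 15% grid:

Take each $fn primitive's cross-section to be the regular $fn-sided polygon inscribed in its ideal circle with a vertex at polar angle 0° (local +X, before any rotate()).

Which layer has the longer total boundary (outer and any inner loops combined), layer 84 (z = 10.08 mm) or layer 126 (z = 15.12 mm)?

Layer 84 (z = 10.08): the cylinder: section is a regular 32-gon, circumradius r=5.5 (perimeter = 2·32·5.500·sin(180°/32) = 34.50 mm); the r=2.5 cylinder at (3.5, 11.5) gives a regular 32-gon of circumradius 2.5 (constant along its height) (perimeter = 2·32·2.500·sin(180°/32) = 15.68 mm); Merging all regions: the 2 present regions are separate (no shared area or edge), so areas and boundary lengths simply add and each stays a separate island — boundary = 50.18 mm; the cube at (0, 9) does not reach this height (z outside [13, 21]); Merging all regions: only that combined region is present, so the union is just that shape — boundary = 50.18 mm; (whole slice rotated 50° about Z — lengths, areas and connectivity unchanged). So its perimeter = 50.18 mm. Layer 126 (z = 15.12): the cylinder is not intersected at this z (z outside [0, 13]); the r=2.5 cylinder at (3.5, 11.5) contributes a regular 32-gon of circumradius 2.5 (perimeter = 2·32·2.500·sin(180°/32) = 15.68 mm); Taking the union: only the r=2.5 cylinder at (3.5, 11.5) is present, so the union is just that shape — boundary = 15.68 mm; the cube at (0, 9) (footprint 11.5×7) is included at this height (perimeter 37.00 mm); Taking the union: the result so far lies entirely inside the 11.5×7 cube at (0, 9), so the union is just the 11.5×7 cube at (0, 9) — boundary = 37.00 mm; (whole slice rotated 50° about Z — lengths, areas and connectivity unchanged). So its perimeter = 37.00 mm. Layer 84 is larger (50.18 vs 37.00 mm).

layer 84 (z = 10.08 mm)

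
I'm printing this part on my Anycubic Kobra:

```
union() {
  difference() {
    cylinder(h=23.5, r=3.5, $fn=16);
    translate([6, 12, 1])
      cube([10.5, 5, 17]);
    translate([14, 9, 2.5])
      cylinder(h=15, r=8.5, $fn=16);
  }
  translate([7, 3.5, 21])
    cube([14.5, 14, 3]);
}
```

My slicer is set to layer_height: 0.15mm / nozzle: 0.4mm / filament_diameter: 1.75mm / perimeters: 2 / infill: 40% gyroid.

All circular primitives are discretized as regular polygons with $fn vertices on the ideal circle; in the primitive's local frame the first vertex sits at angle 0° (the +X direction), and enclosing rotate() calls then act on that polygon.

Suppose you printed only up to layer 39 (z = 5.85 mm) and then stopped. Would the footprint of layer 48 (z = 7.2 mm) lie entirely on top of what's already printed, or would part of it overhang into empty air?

Compare the two slices. At z = 5.85: the r=3.5 cylinder contributes a regular 16-gon of circumradius 3.5 (area = (16/2)·3.500²·sin(360°/16) = 37.50 mm²); the cube at (6, 12) (footprint 10.5×5) is included at this height (area 52.50 mm²); the cylinder at (14, 9): section is a regular 16-gon, circumradius r=8.5 (area = (16/2)·8.500²·sin(360°/16) = 221.19 mm²); After the difference (first − rest): starting from the r=3.5 cylinder (37.50 mm²), the 10.5×5 cube at (6, 12) misses the remaining region (no effect); the r=8.5 cylinder at (14, 9) misses the remaining region (no effect) — area = 37.50 mm²; the cube at (7, 3.5) is not intersected at this z (z outside [21, 24]); Taking the union: only the result so far is present, so the union is just that shape — area = 37.50 mm². At z = 7.2: the r=3.5 cylinder gives a regular 16-gon of circumradius 3.5 (constant along its height) (area = (16/2)·3.500²·sin(360°/16) = 37.50 mm²); the cube at (6, 12) (footprint 10.5×5) is included at this height (area 52.50 mm²); the cylinder at (14, 9): section is a regular 16-gon, circumradius r=8.5 (area = (16/2)·8.500²·sin(360°/16) = 221.19 mm²); After the difference (first − rest): starting from the r=3.5 cylinder (37.50 mm²), the 10.5×5 cube at (6, 12) misses the remaining region (no effect); the r=8.5 cylinder at (14, 9) misses the remaining region (no effect) — area = 37.50 mm²; the cube at (7, 3.5) is absent (z outside [21, 24]); Combining (union): only that combined region is present, so the union is just that shape — area = 37.50 mm². Checking containment: the cross-section at z = 7.2 is a subset of the cross-section at z = 5.85.

entirely on top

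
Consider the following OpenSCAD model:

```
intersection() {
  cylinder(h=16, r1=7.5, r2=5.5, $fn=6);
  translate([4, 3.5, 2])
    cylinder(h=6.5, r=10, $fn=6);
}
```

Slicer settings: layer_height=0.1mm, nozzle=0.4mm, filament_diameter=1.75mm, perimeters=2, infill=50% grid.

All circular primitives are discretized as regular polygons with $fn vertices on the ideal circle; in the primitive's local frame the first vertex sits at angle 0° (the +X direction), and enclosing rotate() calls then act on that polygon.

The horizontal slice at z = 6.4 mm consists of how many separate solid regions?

1

At z = 6.4 mm: the cone (r1=7.5→r2=5.5) has section circumradius 6.700 here — a regular 6-gon; the r=10 cylinder at (4, 3.5) contributes a regular 6-gon of circumradius 10; Keeping only the common overlap: the r=10 cylinder at (4, 3.5) partially overlaps the cone; clipping to the common part keeps 94.84 mm² — 1 connected region. The result has 1 disconnected region.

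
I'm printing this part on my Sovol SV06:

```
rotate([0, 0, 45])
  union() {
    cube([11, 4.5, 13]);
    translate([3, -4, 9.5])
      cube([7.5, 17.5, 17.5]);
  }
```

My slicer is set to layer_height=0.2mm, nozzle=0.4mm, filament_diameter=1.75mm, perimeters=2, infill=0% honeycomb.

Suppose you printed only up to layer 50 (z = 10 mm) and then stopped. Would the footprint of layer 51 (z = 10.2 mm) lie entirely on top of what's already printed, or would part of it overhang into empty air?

Compare the two slices. At z = 10: the 11×4.5 cube contributes its full rectangle (area 49.50 mm²); the cube at (3, -4) (footprint 7.5×17.5) is included at this height (area 131.25 mm²); Taking the union: the regions partially overlap — summed areas 180.75 mm² minus the doubly-counted overlap 33.75 mm² gives 147.00 mm² — area = 147.00 mm²; (rotated 45° about Z; rotation is an isometry so areas/perimeters/island counts are preserved). At z = 10.2: the 11×4.5 cube contributes its full rectangle (area 49.50 mm²); the cube at (3, -4) (footprint 7.5×17.5) is included at this height (area 131.25 mm²); Taking the union: the regions partially overlap — summed areas 180.75 mm² minus the doubly-counted overlap 33.75 mm² gives 147.00 mm² — area = 147.00 mm²; (whole slice rotated 45° about Z — lengths, areas and connectivity unchanged). Checking containment: the cross-section at z = 10.2 is a subset of the cross-section at z = 10.

entirely on top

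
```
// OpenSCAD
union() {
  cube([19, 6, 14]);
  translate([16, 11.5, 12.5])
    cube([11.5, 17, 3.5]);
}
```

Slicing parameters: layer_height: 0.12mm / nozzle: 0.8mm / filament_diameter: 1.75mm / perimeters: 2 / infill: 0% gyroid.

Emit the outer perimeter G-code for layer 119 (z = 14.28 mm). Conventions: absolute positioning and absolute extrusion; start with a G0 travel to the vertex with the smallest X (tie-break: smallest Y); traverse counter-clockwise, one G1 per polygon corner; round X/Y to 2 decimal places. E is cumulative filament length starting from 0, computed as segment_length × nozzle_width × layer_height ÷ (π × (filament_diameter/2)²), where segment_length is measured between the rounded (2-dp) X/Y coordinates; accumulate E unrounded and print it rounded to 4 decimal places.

At z = 14.28 mm: the cube is not intersected at this z (z outside [0, 14]); the cube at (16, 11.5) (footprint 11.5×17) is included at this height; Combining (union): only the 11.5×17 cube at (16, 11.5) is present, so the union is just that shape — 1 connected region. The outline is a single polygon with 4 vertices. Extrusion per mm of travel: 0.8 × 0.12 / (π × 0.875²) = 0.039912. Accumulating E over each segment gives final E = 2.2750.

G0 X16.00 Y11.50 Z14.28
G1 X27.50 Y11.50 E0.4590
G1 X27.50 Y28.50 E1.1375
G1 X16.00 Y28.50 E1.5965
G1 X16.00 Y11.50 E2.2750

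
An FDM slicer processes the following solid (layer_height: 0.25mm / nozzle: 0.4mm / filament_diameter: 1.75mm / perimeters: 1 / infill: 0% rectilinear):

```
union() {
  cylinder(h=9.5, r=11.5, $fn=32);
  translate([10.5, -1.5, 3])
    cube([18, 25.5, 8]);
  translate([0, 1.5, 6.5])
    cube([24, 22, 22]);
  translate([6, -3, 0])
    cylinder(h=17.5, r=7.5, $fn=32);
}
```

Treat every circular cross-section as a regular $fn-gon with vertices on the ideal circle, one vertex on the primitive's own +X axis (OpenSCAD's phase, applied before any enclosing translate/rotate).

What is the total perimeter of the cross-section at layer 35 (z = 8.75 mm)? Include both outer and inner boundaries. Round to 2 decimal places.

137.17 mm

At z = 8.75 mm: the cylinder: section is a regular 32-gon, circumradius r=11.5 (perimeter = 2·32·11.500·sin(180°/32) = 72.14 mm); the 18×25.5 cube at (10.5, -1.5) contributes its full rectangle (perimeter 87.00 mm); the 24×22 cube at (0, 1.5) contributes its full rectangle (perimeter 92.00 mm); the r=7.5 cylinder at (6, -3) contributes a regular 32-gon of circumradius 7.5 (perimeter = 2·32·7.500·sin(180°/32) = 47.05 mm); Combining (union): the regions partially overlap (shared area 535.55 mm²), so the edge portions inside another operand are dropped and the merged outline is re-measured after clipping — boundary = 137.17 mm. Overall, the cross-section is a single solid region. Total boundary length (outer) = 137.17 mm.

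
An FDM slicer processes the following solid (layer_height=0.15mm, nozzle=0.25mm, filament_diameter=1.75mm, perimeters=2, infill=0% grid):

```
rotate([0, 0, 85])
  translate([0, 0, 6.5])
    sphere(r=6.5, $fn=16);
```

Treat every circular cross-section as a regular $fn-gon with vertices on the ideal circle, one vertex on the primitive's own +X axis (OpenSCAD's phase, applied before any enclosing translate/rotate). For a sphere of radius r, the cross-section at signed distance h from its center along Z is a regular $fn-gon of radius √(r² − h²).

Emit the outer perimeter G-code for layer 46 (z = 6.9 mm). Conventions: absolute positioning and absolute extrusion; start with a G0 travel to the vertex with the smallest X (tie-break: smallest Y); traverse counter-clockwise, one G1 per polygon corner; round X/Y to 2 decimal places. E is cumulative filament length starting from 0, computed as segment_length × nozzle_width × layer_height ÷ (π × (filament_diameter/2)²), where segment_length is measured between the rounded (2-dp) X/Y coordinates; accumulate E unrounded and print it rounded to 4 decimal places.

G0 X-6.46 Y0.57 Z6.90
G1 X-6.19 Y-1.95 E0.0395
G1 X-4.97 Y-4.17 E0.0790
G1 X-3.00 Y-5.75 E0.1184
G1 X-0.57 Y-6.46 E0.1578
G1 X1.95 Y-6.19 E0.1974
G1 X4.17 Y-4.97 E0.2369
G1 X5.75 Y-3.00 E0.2762
G1 X6.46 Y-0.57 E0.3157
G1 X6.19 Y1.95 E0.3552
G1 X4.97 Y4.17 E0.3947
G1 X3.00 Y5.75 E0.4341
G1 X0.57 Y6.46 E0.4735
G1 X-1.95 Y6.19 E0.5131
G1 X-4.17 Y4.97 E0.5526
G1 X-5.75 Y3.00 E0.5919
G1 X-6.46 Y0.57 E0.6314

At z = 6.9 mm: the r=6.5 sphere contributes a regular 16-gon of circumradius √(6.5²−0.4²) = 6.488; (whole slice rotated 85° about Z — lengths, areas and connectivity unchanged). The outline is a single polygon with 16 vertices. Extrusion per mm of travel: 0.25 × 0.15 / (π × 0.875²) = 0.015591. Accumulating E over each segment gives final E = 0.6314.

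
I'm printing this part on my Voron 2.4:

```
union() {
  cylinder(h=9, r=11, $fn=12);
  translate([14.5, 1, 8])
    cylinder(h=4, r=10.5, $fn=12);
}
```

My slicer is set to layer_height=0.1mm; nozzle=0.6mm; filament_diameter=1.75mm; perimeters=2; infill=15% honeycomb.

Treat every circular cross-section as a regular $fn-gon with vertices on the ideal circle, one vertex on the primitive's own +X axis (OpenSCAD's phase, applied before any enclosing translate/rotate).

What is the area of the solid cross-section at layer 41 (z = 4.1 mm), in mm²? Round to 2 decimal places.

At z = 4.1 mm: the r=11 cylinder gives a regular 12-gon of circumradius 11 (constant along its height) (area = (12/2)·11.000²·sin(360°/12) = 363.00 mm²); the cylinder at (14.5, 1) does not reach this height (z outside [8, 12]); Merging all regions: only the r=11 cylinder is present, so the union is just that shape — area = 363.00 mm². Overall, the cross-section is a single solid region. Net area = 363.00 mm².

363.00 mm²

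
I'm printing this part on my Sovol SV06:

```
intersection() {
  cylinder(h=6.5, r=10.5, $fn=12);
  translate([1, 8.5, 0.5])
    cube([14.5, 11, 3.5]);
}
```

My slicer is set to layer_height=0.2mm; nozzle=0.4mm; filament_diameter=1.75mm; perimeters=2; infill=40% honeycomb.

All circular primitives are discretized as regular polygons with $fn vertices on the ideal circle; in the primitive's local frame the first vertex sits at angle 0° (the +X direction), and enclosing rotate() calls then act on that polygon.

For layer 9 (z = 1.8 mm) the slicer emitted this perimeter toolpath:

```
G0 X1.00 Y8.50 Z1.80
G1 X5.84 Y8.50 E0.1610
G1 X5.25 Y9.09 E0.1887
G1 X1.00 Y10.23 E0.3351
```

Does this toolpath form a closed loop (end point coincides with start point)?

no

Start point (G0): (1.00, 8.50). End point (last G1): the path does not return to the start — open.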